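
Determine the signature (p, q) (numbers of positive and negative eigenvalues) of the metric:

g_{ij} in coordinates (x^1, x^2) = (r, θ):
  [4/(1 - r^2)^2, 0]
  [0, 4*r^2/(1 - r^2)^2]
The metric is diagonal, so its eigenvalues are the diagonal entries: 4/(1 - r^2)^2, 4*r^2/(1 - r^2)^2 (at a generic point, where coordinate-dependent entries are positive).
2 positive, 0 negative.
(2, 0) - Riemannian (positive definite)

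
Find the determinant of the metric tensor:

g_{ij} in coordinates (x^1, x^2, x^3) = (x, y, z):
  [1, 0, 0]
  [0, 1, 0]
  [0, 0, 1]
Diagonal metric: det(g) = g_{11}·g_{22}·g_{33}
= (1)·(1)·(1)
det(g) = 1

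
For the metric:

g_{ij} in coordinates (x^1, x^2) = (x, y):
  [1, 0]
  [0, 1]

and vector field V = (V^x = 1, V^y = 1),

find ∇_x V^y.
All Christoffel symbols are zero.
∇_x V^y = ∂_x V^y + Γ^y_{x j} V^j
  = (0) + (0)(1) + (0)(1)
  = 0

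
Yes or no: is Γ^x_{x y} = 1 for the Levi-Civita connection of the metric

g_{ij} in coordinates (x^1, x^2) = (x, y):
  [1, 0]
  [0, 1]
Γ^x_{x y} = (1/2) g^{xx} (∂_x g_{xy} + ∂_y g_{xx} - ∂_x g_{xy}) = (1/2)(1)((0) + (0) - (0)) = 0
This differs from the proposed value 1.
No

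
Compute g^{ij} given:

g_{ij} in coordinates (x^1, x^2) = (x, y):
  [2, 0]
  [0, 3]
The metric is diagonal, so g^{ij} is diagonal with entries 1/g_{ii}: diag(1/2, 1/3).
g^{ij}:
  [1/2, 0]
  [0, 1/3]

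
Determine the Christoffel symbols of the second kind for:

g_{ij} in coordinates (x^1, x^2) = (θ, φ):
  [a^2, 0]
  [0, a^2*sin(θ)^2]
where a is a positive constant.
Using Γ^k_{ij} = (1/2) g^{km} (∂_i g_{mj} + ∂_j g_{mi} - ∂_m g_{ij}); the metric is diagonal, so only the m = k term contributes.
Non-zero symbols (using the symmetry Γ^k_{ij} = Γ^k_{ji}):
Γ^θ_{φ φ} = (1/2) g^{θθ} (∂_φ g_{θφ} + ∂_φ g_{θφ} - ∂_θ g_{φφ}) = (1/2)(1/a^2)((0) + (0) - (a^2*sin(2*θ))) = -sin(2*θ)/2
Γ^φ_{θ φ} = (1/2) g^{φφ} (∂_θ g_{φφ} + ∂_φ g_{φθ} - ∂_φ g_{θφ}) = (1/2)(1/(a^2*sin(θ)^2))((a^2*sin(2*θ)) + (0) - (0)) = 1/tan(θ)
All other Christoffel symbols are zero.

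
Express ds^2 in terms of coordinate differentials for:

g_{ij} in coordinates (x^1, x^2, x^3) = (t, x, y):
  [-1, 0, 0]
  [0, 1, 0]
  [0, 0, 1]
ds^2 = g_{ij} dx^i dx^j; only the non-zero components contribute.
ds^2 = -dt^2 + dx^2 + dy^2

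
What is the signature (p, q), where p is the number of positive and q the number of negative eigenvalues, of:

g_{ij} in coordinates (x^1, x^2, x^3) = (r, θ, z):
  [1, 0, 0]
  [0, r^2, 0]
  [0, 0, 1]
The metric is diagonal, so its eigenvalues are the diagonal entries: 1, r^2, 1 (at a generic point, where coordinate-dependent entries are positive).
3 positive, 0 negative.
(3, 0) - Riemannian (positive definite)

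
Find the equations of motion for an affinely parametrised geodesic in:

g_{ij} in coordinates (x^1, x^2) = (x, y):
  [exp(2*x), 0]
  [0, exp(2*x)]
Geodesic equation: d^2x^k/dλ^2 + Γ^k_{ij} (dx^i/dλ)(dx^j/dλ) = 0.
Non-zero Christoffel symbols:
Γ^x_{x x} = 1
Γ^x_{y y} = -1
Γ^y_{x y} = 1
Substituting (the symmetric pair Γ^k_{ij}, Γ^k_{ji} combines into a factor 2):
d^2x/dλ^2 + (dx/dλ)^2 - (dy/dλ)^2 = 0
d^2y/dλ^2 + 2 (dx/dλ)(dy/dλ) = 0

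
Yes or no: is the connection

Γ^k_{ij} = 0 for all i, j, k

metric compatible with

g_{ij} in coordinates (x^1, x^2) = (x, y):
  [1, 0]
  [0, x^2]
Using ∇_k g_{ij} = ∂_k g_{ij} - Γ^m_{ki} g_{mj} - Γ^m_{kj} g_{im}:
∇_x g_{yy} = (2*x) - (0) - (0) = 2*x ≠ 0
So the connection is not metric compatible (it is not the Levi-Civita connection).
No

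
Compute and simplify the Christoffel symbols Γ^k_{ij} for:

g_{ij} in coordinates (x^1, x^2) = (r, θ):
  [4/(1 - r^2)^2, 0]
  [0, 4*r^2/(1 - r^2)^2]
Using Γ^k_{ij} = (1/2) g^{km} (∂_i g_{mj} + ∂_j g_{mi} - ∂_m g_{ij}); the metric is diagonal, so only the m = k term contributes.
Non-zero symbols (using the symmetry Γ^k_{ij} = Γ^k_{ji}):
Γ^r_{r r} = (1/2) g^{rr} (∂_r g_{rr} + ∂_r g_{rr} - ∂_r g_{rr}) = (1/2)((1 - r^2)^2/4)((16*r/(1 - r^2)^3) + (16*r/(1 - r^2)^3) - (16*r/(1 - r^2)^3)) = 2*r/(1 - r^2)
Γ^r_{θ θ} = (1/2) g^{rr} (∂_θ g_{rθ} + ∂_θ g_{rθ} - ∂_r g_{θθ}) = (1/2)((1 - r^2)^2/4)((0) + (0) - (-8*(r^3 + r)/(r^2 - 1)^3)) = (r^3 + r)/(r^2 - 1)
Γ^θ_{r θ} = (1/2) g^{θθ} (∂_r g_{θθ} + ∂_θ g_{θr} - ∂_θ g_{rθ}) = (1/2)((1 - r^2)^2/(4*r^2))((-8*(r^3 + r)/(r^2 - 1)^3) + (0) - (0)) = (-r^2 - 1)/(r^3 - r)
All other Christoffel symbols are zero.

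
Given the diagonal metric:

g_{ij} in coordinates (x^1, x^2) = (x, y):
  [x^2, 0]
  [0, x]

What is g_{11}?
With x^1 = x, x^2 = y, g_{11} = g_{xx} is the row-1, column-1 entry of the matrix.
g_{11} = x^2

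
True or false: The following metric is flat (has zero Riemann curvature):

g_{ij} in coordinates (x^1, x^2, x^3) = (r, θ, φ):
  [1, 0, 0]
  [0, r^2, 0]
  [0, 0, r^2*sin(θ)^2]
Non-zero Christoffel symbols:
Γ^r_{θ θ} = -r
Γ^r_{φ φ} = -r*sin(θ)^2
Γ^θ_{r θ} = 1/r
Γ^θ_{φ φ} = -sin(2*θ)/2
Γ^φ_{r φ} = 1/r
Γ^φ_{θ φ} = 1/tan(θ)
Ricci tensor: R_{rr} = 0, R_{rθ} = 0, R_{rφ} = 0, R_{θθ} = 0, R_{θφ} = 0, R_{φφ} = 0
All R_{ij} vanish; in 3 dimensions the Riemann tensor is fully determined by the Ricci tensor, so R^i_{jkl} = 0: the metric is flat (curvilinear coordinates on flat space).
True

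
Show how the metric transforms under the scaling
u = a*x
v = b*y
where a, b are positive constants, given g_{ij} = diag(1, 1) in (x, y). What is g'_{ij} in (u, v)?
Invert the transformation: x = u/a, y = v/b
g'_{ij} = (∂x^k/∂x'^i)(∂x^l/∂x'^j) g_{kl}; with g_{kl} = δ_{kl} this is Σ_k (∂x^k/∂x'^i)(∂x^k/∂x'^j).
Jacobian: ∂x/∂u = 1/a, ∂x/∂v = 0, ∂y/∂u = 0, ∂y/∂v = 1/b
g'_{uu} = (1/a)(1/a) + (0)(0) = 1/a^2
g'_{uv} = (1/a)(0) + (0)(1/b) = 0
g'_{vv} = (0)(0) + (1/b)(1/b) = 1/b^2
g'_{ij} = diag(1/a^2, 1/b^2)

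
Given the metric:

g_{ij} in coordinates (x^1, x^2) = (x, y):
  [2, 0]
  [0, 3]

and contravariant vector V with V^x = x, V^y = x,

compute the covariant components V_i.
V_i = g_{ij} V^j:
V_x = (2)(x) + (0)(x) = 2*x
V_y = (0)(x) + (3)(x) = 3*x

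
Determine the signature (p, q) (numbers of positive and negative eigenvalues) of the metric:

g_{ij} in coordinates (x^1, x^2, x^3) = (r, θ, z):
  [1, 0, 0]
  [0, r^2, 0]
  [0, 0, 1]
The metric is diagonal, so its eigenvalues are the diagonal entries: 1, r^2, 1 (at a generic point, where coordinate-dependent entries are positive).
3 positive, 0 negative.
(3, 0) - Riemannian (positive definite)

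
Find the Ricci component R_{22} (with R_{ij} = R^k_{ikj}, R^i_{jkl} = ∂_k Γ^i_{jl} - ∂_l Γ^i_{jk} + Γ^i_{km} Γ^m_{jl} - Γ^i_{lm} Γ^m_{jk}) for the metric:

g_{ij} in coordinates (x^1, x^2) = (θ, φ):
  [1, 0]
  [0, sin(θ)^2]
Non-zero Christoffel symbols (Γ^k_{ij} = Γ^k_{ji}):
Γ^θ_{φ φ} = -sin(2*θ)/2
Γ^φ_{θ φ} = 1/tan(θ)
R^θ_{φ θ φ} = ∂_θ Γ^θ_{φ φ} - ∂_φ Γ^θ_{φ θ} + Γ^θ_{θ m} Γ^m_{φ φ} - Γ^θ_{φ m} Γ^m_{φ θ}
  = (-cos(2*θ)) - (0) + (0) - (-cos(θ)^2) = sin(θ)^2
R^φ_{φ φ φ} = 0 (a repeated index in an antisymmetric pair)
R_{φφ} = R^θ_{φ θ φ} + R^φ_{φ φ φ} = (sin(θ)^2) + (0) = sin(θ)^2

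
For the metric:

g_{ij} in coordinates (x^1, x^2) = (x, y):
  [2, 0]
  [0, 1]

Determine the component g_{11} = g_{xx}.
With x^1 = x, x^2 = y, g_{11} = g_{xx} is the row-1, column-1 entry of the matrix.
g_{11} = 2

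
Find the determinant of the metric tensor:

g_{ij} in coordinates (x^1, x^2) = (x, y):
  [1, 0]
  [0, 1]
For a 2×2 metric: det(g) = g_{11}·g_{22} - g_{12}·g_{21}
= (1)·(1) - (0)·(0)
= 1 - 0
det(g) = 1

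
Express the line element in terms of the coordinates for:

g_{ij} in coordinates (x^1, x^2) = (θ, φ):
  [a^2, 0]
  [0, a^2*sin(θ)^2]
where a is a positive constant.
ds^2 = g_{ij} dx^i dx^j; only the non-zero components contribute.
ds^2 = a^2 dθ^2 + a^2*sin(θ)^2 dφ^2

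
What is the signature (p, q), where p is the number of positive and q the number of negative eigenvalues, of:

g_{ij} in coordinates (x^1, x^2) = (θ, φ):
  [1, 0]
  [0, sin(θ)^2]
The metric is diagonal, so its eigenvalues are the diagonal entries: 1, sin(θ)^2 (at a generic point, where coordinate-dependent entries are positive).
2 positive, 0 negative.
(2, 0) - Riemannian (positive definite)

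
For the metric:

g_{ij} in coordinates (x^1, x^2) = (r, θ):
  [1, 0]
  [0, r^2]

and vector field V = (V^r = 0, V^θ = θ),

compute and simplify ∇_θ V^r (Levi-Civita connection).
Non-zero Christoffel symbols:
Γ^r_{θ θ} = -r
Γ^θ_{r θ} = 1/r
∇_θ V^r = ∂_θ V^r + Γ^r_{θ j} V^j
  = (0) + (0)(0) + (-r)(θ)
  = -r*θ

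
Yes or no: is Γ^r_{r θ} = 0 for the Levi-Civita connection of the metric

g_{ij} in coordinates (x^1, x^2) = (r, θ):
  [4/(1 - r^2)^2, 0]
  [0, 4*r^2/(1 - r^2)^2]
Γ^r_{r θ} = (1/2) g^{rr} (∂_r g_{rθ} + ∂_θ g_{rr} - ∂_r g_{rθ}) = (1/2)((1 - r^2)^2/4)((0) + (0) - (0)) = 0
This equals the proposed value 0.
Yes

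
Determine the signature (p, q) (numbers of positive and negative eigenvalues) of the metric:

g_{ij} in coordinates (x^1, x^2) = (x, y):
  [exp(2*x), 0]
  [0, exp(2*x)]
The metric is diagonal, so its eigenvalues are the diagonal entries: exp(2*x), exp(2*x) (at a generic point, where coordinate-dependent entries are positive).
2 positive, 0 negative.
(2, 0) - Riemannian (positive definite)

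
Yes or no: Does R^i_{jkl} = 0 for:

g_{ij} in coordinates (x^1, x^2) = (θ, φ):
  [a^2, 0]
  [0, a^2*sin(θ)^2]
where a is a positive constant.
Non-zero Christoffel symbols:
Γ^θ_{φ φ} = -sin(2*θ)/2
Γ^φ_{θ φ} = 1/tan(θ)
Ricci tensor: R_{θθ} = 1, R_{θφ} = 0, R_{φφ} = sin(θ)^2
The Ricci tensor is non-zero, so the Riemann tensor is non-zero: not flat.
No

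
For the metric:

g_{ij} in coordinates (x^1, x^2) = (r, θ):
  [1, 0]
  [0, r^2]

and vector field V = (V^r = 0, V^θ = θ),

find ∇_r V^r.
Non-zero Christoffel symbols:
Γ^r_{θ θ} = -r
Γ^θ_{r θ} = 1/r
∇_r V^r = ∂_r V^r + Γ^r_{r j} V^j
  = (0) + (0)(0) + (0)(θ)
  = 0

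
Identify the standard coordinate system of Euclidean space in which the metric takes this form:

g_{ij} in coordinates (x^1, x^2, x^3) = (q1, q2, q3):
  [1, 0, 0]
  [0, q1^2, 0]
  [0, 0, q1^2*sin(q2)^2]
The line element ds^2 = dq1^2 + q1^2 dq2^2 + q1^2 sin(q2)^2 dq3^2 is dr^2 + r^2 dθ^2 + r^2 sin(θ)^2 dφ^2 with q1 = r, q2 = θ, q3 = φ.
spherical coordinates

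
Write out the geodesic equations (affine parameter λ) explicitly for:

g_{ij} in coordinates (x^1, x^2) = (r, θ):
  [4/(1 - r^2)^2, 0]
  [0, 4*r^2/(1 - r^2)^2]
Geodesic equation: d^2x^k/dλ^2 + Γ^k_{ij} (dx^i/dλ)(dx^j/dλ) = 0.
Non-zero Christoffel symbols:
Γ^r_{r r} = 2*r/(1 - r^2)
Γ^r_{θ θ} = (r^3 + r)/(r^2 - 1)
Γ^θ_{r θ} = (-r^2 - 1)/(r^3 - r)
Substituting (the symmetric pair Γ^k_{ij}, Γ^k_{ji} combines into a factor 2):
d^2r/dλ^2 + (2*r/(1 - r^2)) (dr/dλ)^2 + ((r^3 + r)/(r^2 - 1)) (dθ/dλ)^2 = 0
d^2θ/dλ^2 + ((-2*r^2 - 2)/(r^3 - r)) (dr/dλ)(dθ/dλ) = 0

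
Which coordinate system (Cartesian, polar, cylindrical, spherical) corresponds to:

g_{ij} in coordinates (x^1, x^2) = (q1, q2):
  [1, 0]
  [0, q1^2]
The line element ds^2 = dq1^2 + q1^2 dq2^2 is dr^2 + r^2 dθ^2 with q1 = r, q2 = θ.
polar coordinates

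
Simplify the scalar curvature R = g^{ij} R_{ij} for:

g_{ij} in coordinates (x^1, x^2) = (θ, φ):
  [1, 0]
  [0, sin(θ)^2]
Non-zero Christoffel symbols (Γ^k_{ij} = Γ^k_{ji}):
Γ^θ_{φ φ} = -sin(2*θ)/2
Γ^φ_{θ φ} = 1/tan(θ)
Ricci tensor (R_{ij} = R^k_{ikj}): R_{θθ} = 1, R_{θφ} = 0, R_{φφ} = sin(θ)^2
Inverse metric: g^{θθ} = 1, g^{φφ} = 1/sin(θ)^2
R = g^{ij} R_{ij} = (1)(1) + (1/sin(θ)^2)(sin(θ)^2) = 2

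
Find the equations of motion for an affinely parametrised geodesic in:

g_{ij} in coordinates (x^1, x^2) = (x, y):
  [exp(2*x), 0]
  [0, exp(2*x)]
Geodesic equation: d^2x^k/dλ^2 + Γ^k_{ij} (dx^i/dλ)(dx^j/dλ) = 0.
Non-zero Christoffel symbols:
Γ^x_{x x} = 1
Γ^x_{y y} = -1
Γ^y_{x y} = 1
Substituting (the symmetric pair Γ^k_{ij}, Γ^k_{ji} combines into a factor 2):
d^2x/dλ^2 + (dx/dλ)^2 - (dy/dλ)^2 = 0
d^2y/dλ^2 + 2 (dx/dλ)(dy/dλ) = 0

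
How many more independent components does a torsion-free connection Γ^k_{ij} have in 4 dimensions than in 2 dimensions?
Independent components in n dimensions: n × n(n+1)/2 = n^2(n+1)/2.
4D: 4 × 10 = 40
2D: 2 × 3 = 6
Difference = 40 - 6 = 34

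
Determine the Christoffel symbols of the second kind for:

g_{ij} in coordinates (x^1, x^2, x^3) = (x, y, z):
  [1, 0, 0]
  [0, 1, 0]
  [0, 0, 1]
Using Γ^k_{ij} = (1/2) g^{km} (∂_i g_{mj} + ∂_j g_{mi} - ∂_m g_{ij}); the metric is diagonal, so only the m = k term contributes.
Every metric component is constant, so all ∂_m g_{ij} = 0 and every Christoffel symbol vanishes.
All Christoffel symbols are zero.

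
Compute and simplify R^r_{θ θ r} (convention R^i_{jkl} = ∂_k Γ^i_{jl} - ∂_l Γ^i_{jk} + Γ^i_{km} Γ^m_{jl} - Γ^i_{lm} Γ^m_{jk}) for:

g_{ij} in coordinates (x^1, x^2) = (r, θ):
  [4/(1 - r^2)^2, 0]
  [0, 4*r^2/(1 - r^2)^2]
Non-zero Christoffel symbols (Γ^k_{ij} = Γ^k_{ji}):
Γ^r_{r r} = 2*r/(1 - r^2)
Γ^r_{θ θ} = (r^3 + r)/(r^2 - 1)
Γ^θ_{r θ} = (-r^2 - 1)/(r^3 - r)
R^r_{θ θ r} = ∂_θ Γ^r_{θ r} - ∂_r Γ^r_{θ θ} + Γ^r_{θ m} Γ^m_{θ r} - Γ^r_{r m} Γ^m_{θ θ}
  = (0) - ((r^4 - 4*r^2 - 1)/(r^2 - 1)^2) + (-(r^2 + 1)^2/(r^2 - 1)^2) - (-2*r^2*(r^2 + 1)/(r^2 - 1)^2) = 4*r^2/(r^2 - 1)^2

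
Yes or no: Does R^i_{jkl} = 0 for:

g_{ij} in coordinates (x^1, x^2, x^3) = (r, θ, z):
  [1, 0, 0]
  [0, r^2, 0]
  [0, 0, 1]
Non-zero Christoffel symbols:
Γ^r_{θ θ} = -r
Γ^θ_{r θ} = 1/r
Ricci tensor: R_{rr} = 0, R_{rθ} = 0, R_{rz} = 0, R_{θθ} = 0, R_{θz} = 0, R_{zz} = 0
All R_{ij} vanish; in 3 dimensions the Riemann tensor is fully determined by the Ricci tensor, so R^i_{jkl} = 0: the metric is flat (curvilinear coordinates on flat space).
Yes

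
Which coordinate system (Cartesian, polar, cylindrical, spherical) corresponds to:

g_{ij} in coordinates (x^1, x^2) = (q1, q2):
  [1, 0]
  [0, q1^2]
The line element ds^2 = dq1^2 + q1^2 dq2^2 is dr^2 + r^2 dθ^2 with q1 = r, q2 = θ.
polar coordinates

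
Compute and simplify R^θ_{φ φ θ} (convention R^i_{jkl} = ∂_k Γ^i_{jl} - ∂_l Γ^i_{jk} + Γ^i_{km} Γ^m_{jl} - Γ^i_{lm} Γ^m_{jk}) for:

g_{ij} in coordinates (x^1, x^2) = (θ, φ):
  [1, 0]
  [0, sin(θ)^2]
Non-zero Christoffel symbols (Γ^k_{ij} = Γ^k_{ji}):
Γ^θ_{φ φ} = -sin(2*θ)/2
Γ^φ_{θ φ} = 1/tan(θ)
R^θ_{φ φ θ} = ∂_φ Γ^θ_{φ θ} - ∂_θ Γ^θ_{φ φ} + Γ^θ_{φ m} Γ^m_{φ θ} - Γ^θ_{θ m} Γ^m_{φ φ}
  = (0) - (-cos(2*θ)) + (-cos(θ)^2) - (0) = -sin(θ)^2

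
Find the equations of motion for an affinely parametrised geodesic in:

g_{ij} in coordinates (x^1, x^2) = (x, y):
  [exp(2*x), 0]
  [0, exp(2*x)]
Geodesic equation: d^2x^k/dλ^2 + Γ^k_{ij} (dx^i/dλ)(dx^j/dλ) = 0.
Non-zero Christoffel symbols:
Γ^x_{x x} = 1
Γ^x_{y y} = -1
Γ^y_{x y} = 1
Substituting (the symmetric pair Γ^k_{ij}, Γ^k_{ji} combines into a factor 2):
d^2x/dλ^2 + (dx/dλ)^2 - (dy/dλ)^2 = 0
d^2y/dλ^2 + 2 (dx/dλ)(dy/dλ) = 0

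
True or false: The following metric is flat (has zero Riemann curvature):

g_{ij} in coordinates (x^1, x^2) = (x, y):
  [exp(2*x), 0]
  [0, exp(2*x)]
Non-zero Christoffel symbols:
Γ^x_{x x} = 1
Γ^x_{y y} = -1
Γ^y_{x y} = 1
Ricci tensor: R_{xx} = 0, R_{xy} = 0, R_{yy} = 0
All R_{ij} vanish; in 2 dimensions the Riemann tensor is fully determined by the Ricci tensor, so R^i_{jkl} = 0: the metric is flat (curvilinear coordinates on flat space).
True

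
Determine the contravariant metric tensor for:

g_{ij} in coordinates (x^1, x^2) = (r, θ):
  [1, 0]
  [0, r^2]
The metric is diagonal, so g^{ij} is diagonal with entries 1/g_{ii}: diag(1, 1/(r^2)).
g^{ij}:
  [1, 0]
  [0, 1/r^2]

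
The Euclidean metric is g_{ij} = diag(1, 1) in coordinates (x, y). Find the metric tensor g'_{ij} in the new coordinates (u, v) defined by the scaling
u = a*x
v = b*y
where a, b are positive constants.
Invert the transformation: x = u/a, y = v/b
g'_{ij} = (∂x^k/∂x'^i)(∂x^l/∂x'^j) g_{kl}; with g_{kl} = δ_{kl} this is Σ_k (∂x^k/∂x'^i)(∂x^k/∂x'^j).
Jacobian: ∂x/∂u = 1/a, ∂x/∂v = 0, ∂y/∂u = 0, ∂y/∂v = 1/b
g'_{uu} = (1/a)(1/a) + (0)(0) = 1/a^2
g'_{uv} = (1/a)(0) + (0)(1/b) = 0
g'_{vv} = (0)(0) + (1/b)(1/b) = 1/b^2
g'_{ij} = diag(1/a^2, 1/b^2)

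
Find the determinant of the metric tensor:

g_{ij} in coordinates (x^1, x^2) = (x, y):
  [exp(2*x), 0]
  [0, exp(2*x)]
For a 2×2 metric: det(g) = g_{11}·g_{22} - g_{12}·g_{21}
= (exp(2*x))·(exp(2*x)) - (0)·(0)
= exp(4*x) - 0
det(g) = exp(4*x)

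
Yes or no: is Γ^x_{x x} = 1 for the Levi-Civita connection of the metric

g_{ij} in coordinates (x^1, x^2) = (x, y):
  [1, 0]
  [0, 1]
Γ^x_{x x} = (1/2) g^{xx} (∂_x g_{xx} + ∂_x g_{xx} - ∂_x g_{xx}) = (1/2)(1)((0) + (0) - (0)) = 0
This differs from the proposed value 1.
No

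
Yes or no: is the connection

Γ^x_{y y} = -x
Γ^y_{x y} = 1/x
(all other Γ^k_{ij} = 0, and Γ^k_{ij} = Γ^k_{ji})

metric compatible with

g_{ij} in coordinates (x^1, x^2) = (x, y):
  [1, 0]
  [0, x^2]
Using ∇_k g_{ij} = ∂_k g_{ij} - Γ^m_{ki} g_{mj} - Γ^m_{kj} g_{im}:
e.g. ∇_x g_{yy} = (2*x) - (x) - (x) = 0
Every component ∇_k g_{ij} vanishes: the connection is metric compatible.
Yes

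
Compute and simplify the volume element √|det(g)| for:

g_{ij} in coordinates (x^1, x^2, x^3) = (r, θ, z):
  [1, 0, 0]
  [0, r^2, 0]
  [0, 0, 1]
det(g) = r^2
√|det(g)| = r
Volume element: dV = r dr dθ dz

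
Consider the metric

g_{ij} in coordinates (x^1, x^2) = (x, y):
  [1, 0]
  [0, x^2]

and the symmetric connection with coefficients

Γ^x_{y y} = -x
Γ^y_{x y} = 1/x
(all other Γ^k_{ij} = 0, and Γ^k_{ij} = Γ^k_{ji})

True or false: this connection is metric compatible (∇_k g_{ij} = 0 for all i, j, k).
Using ∇_k g_{ij} = ∂_k g_{ij} - Γ^m_{ki} g_{mj} - Γ^m_{kj} g_{im}:
e.g. ∇_x g_{yy} = (2*x) - (x) - (x) = 0
Every component ∇_k g_{ij} vanishes: the connection is metric compatible.
True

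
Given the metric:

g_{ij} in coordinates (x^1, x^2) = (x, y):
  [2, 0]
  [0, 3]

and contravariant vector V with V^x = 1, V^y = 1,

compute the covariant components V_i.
V_i = g_{ij} V^j:
V_x = (2)(1) + (0)(1) = 2
V_y = (0)(1) + (3)(1) = 3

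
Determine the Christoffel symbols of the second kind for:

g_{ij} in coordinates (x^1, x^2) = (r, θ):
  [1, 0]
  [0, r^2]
Using Γ^k_{ij} = (1/2) g^{km} (∂_i g_{mj} + ∂_j g_{mi} - ∂_m g_{ij}); the metric is diagonal, so only the m = k term contributes.
Non-zero symbols (using the symmetry Γ^k_{ij} = Γ^k_{ji}):
Γ^r_{θ θ} = (1/2) g^{rr} (∂_θ g_{rθ} + ∂_θ g_{rθ} - ∂_r g_{θθ}) = (1/2)(1)((0) + (0) - (2*r)) = -r
Γ^θ_{r θ} = (1/2) g^{θθ} (∂_r g_{θθ} + ∂_θ g_{θr} - ∂_θ g_{rθ}) = (1/2)(1/r^2)((2*r) + (0) - (0)) = 1/r
All other Christoffel symbols are zero.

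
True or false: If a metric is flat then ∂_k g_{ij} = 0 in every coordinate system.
Flatness means R^i_{jkl} = 0; the components can still vary, e.g. the flat plane in polar coordinates has g_{θθ} = r^2.
False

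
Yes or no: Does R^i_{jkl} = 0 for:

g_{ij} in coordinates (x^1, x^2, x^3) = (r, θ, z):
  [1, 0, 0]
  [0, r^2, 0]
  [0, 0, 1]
Non-zero Christoffel symbols:
Γ^r_{θ θ} = -r
Γ^θ_{r θ} = 1/r
Ricci tensor: R_{rr} = 0, R_{rθ} = 0, R_{rz} = 0, R_{θθ} = 0, R_{θz} = 0, R_{zz} = 0
All R_{ij} vanish; in 3 dimensions the Riemann tensor is fully determined by the Ricci tensor, so R^i_{jkl} = 0: the metric is flat (curvilinear coordinates on flat space).
Yes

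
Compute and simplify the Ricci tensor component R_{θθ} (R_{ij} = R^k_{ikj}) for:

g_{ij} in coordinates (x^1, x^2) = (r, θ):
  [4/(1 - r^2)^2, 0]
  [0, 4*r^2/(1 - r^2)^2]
Non-zero Christoffel symbols (Γ^k_{ij} = Γ^k_{ji}):
Γ^r_{r r} = 2*r/(1 - r^2)
Γ^r_{θ θ} = (r^3 + r)/(r^2 - 1)
Γ^θ_{r θ} = (-r^2 - 1)/(r^3 - r)
R^r_{θ r θ} = ∂_r Γ^r_{θ θ} - ∂_θ Γ^r_{θ r} + Γ^r_{r m} Γ^m_{θ θ} - Γ^r_{θ m} Γ^m_{θ r}
  = ((r^4 - 4*r^2 - 1)/(r^2 - 1)^2) - (0) + (-2*r^2*(r^2 + 1)/(r^2 - 1)^2) - (-(r^2 + 1)^2/(r^2 - 1)^2) = -4*r^2/(r^2 - 1)^2
R^θ_{θ θ θ} = 0 (a repeated index in an antisymmetric pair)
R_{θθ} = R^r_{θ r θ} + R^θ_{θ θ θ} = (-4*r^2/(r^2 - 1)^2) + (0) = -4*r^2/(r^2 - 1)^2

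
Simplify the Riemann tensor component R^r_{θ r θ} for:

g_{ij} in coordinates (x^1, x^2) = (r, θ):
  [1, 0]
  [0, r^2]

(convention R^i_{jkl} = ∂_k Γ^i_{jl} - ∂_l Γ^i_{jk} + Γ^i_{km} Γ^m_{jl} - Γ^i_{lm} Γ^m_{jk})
Non-zero Christoffel symbols (Γ^k_{ij} = Γ^k_{ji}):
Γ^r_{θ θ} = -r
Γ^θ_{r θ} = 1/r
R^r_{θ r θ} = ∂_r Γ^r_{θ θ} - ∂_θ Γ^r_{θ r} + Γ^r_{r m} Γ^m_{θ θ} - Γ^r_{θ m} Γ^m_{θ r}
  = (-1) - (0) + (0) - (-1) = 0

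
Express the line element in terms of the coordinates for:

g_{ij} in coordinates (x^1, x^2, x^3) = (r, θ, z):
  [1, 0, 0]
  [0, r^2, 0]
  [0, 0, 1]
ds^2 = g_{ij} dx^i dx^j; only the non-zero components contribute.
ds^2 = dr^2 + r^2 dθ^2 + dz^2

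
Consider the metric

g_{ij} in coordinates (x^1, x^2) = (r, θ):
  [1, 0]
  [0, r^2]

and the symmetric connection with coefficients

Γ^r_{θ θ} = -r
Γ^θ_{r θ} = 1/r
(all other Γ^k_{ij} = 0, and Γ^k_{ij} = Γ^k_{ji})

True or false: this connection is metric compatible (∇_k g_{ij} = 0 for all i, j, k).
Using ∇_k g_{ij} = ∂_k g_{ij} - Γ^m_{ki} g_{mj} - Γ^m_{kj} g_{im}:
e.g. ∇_r g_{θθ} = (2*r) - (r) - (r) = 0
Every component ∇_k g_{ij} vanishes: the connection is metric compatible.
True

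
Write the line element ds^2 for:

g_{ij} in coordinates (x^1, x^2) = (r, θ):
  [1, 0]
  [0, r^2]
ds^2 = g_{ij} dx^i dx^j; only the non-zero components contribute.
ds^2 = dr^2 + r^2 dθ^2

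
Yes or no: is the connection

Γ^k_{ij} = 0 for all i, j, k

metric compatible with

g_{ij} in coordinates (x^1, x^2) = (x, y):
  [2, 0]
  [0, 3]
Using ∇_k g_{ij} = ∂_k g_{ij} - Γ^m_{ki} g_{mj} - Γ^m_{kj} g_{im}:
e.g. ∇_x g_{xx} = (0) - (0) - (0) = 0
Every component ∇_k g_{ij} vanishes: the connection is metric compatible.
Yes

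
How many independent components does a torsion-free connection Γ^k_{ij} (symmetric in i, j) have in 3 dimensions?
Γ^k_{ij} has n choices for the upper index and n(n+1)/2 independent symmetric lower index pairs.
Total = 3 × 3×4/2 = 3 × 6 = 18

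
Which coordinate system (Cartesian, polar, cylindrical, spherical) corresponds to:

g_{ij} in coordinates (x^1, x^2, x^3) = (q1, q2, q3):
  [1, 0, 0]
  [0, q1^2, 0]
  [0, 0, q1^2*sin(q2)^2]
The line element ds^2 = dq1^2 + q1^2 dq2^2 + q1^2 sin(q2)^2 dq3^2 is dr^2 + r^2 dθ^2 + r^2 sin(θ)^2 dφ^2 with q1 = r, q2 = θ, q3 = φ.
spherical coordinates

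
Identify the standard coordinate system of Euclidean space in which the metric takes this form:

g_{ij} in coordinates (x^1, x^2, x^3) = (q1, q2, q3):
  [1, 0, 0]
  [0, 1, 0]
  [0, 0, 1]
All components are constant and the metric is the identity, i.e. orthonormal rectilinear coordinates.
Cartesian (3D) coordinates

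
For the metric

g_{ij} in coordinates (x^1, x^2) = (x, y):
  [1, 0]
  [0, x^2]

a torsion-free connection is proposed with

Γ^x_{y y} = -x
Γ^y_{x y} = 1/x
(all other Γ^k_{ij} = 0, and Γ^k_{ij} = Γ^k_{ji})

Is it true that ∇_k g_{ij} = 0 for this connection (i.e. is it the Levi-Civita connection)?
Using ∇_k g_{ij} = ∂_k g_{ij} - Γ^m_{ki} g_{mj} - Γ^m_{kj} g_{im}:
e.g. ∇_x g_{yy} = (2*x) - (x) - (x) = 0
Every component ∇_k g_{ij} vanishes: the connection is metric compatible.
Yes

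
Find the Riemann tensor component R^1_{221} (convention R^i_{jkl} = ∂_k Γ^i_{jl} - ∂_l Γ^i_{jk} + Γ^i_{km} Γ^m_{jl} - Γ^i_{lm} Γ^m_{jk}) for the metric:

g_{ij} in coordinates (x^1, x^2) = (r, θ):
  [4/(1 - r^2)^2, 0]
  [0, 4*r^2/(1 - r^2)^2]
Non-zero Christoffel symbols (Γ^k_{ij} = Γ^k_{ji}):
Γ^r_{r r} = 2*r/(1 - r^2)
Γ^r_{θ θ} = (r^3 + r)/(r^2 - 1)
Γ^θ_{r θ} = (-r^2 - 1)/(r^3 - r)
R^r_{θ θ r} = ∂_θ Γ^r_{θ r} - ∂_r Γ^r_{θ θ} + Γ^r_{θ m} Γ^m_{θ r} - Γ^r_{r m} Γ^m_{θ θ}
  = (0) - ((r^4 - 4*r^2 - 1)/(r^2 - 1)^2) + (-(r^2 + 1)^2/(r^2 - 1)^2) - (-2*r^2*(r^2 + 1)/(r^2 - 1)^2) = 4*r^2/(r^2 - 1)^2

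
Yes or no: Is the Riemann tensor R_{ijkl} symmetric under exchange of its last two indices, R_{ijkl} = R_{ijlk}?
It is antisymmetric in the last pair: R_{ijkl} = -R_{ijlk}.
No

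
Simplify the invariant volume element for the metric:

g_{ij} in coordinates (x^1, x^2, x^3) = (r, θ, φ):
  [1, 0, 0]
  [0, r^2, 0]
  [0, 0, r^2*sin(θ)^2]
det(g) = r^4*sin(θ)^2
√|det(g)| = r^2*sin(θ) (taking 0 < θ < π so that |sin(θ)| = sin(θ))
Volume element: dV = r^2*sin(θ) dr dθ dφ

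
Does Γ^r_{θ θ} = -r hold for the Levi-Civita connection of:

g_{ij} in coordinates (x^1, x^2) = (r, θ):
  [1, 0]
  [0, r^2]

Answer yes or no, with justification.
Γ^r_{θ θ} = (1/2) g^{rr} (∂_θ g_{rθ} + ∂_θ g_{rθ} - ∂_r g_{θθ}) = (1/2)(1)((0) + (0) - (2*r)) = -r
This equals the proposed value -r.
Yes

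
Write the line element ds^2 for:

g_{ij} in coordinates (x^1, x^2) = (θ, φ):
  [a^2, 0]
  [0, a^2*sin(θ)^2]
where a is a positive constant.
ds^2 = g_{ij} dx^i dx^j; only the non-zero components contribute.
ds^2 = a^2 dθ^2 + a^2*sin(θ)^2 dφ^2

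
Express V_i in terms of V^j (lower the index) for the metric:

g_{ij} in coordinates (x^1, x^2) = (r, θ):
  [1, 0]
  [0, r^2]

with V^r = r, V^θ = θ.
V_i = g_{ij} V^j:
V_r = (1)(r) + (0)(θ) = r
V_θ = (0)(r) + (r^2)(θ) = r^2*θ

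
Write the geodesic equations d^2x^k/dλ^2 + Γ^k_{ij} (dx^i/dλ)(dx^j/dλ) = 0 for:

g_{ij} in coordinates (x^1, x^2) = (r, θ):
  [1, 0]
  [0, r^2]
Geodesic equation: d^2x^k/dλ^2 + Γ^k_{ij} (dx^i/dλ)(dx^j/dλ) = 0.
Non-zero Christoffel symbols:
Γ^r_{θ θ} = -r
Γ^θ_{r θ} = 1/r
Substituting (the symmetric pair Γ^k_{ij}, Γ^k_{ji} combines into a factor 2):
d^2r/dλ^2 - r (dθ/dλ)^2 = 0
d^2θ/dλ^2 + (2/r) (dr/dλ)(dθ/dλ) = 0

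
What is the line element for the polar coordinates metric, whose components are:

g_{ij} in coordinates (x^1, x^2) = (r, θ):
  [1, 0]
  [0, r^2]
ds^2 = g_{ij} dx^i dx^j; only the non-zero components contribute.
ds^2 = dr^2 + r^2 dθ^2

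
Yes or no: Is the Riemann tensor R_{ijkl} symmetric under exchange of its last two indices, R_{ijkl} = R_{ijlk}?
It is antisymmetric in the last pair: R_{ijkl} = -R_{ijlk}.
No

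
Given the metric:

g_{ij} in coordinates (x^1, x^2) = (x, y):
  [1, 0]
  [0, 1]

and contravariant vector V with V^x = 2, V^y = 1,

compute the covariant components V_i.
V_i = g_{ij} V^j:
V_x = (1)(2) + (0)(1) = 2
V_y = (0)(2) + (1)(1) = 1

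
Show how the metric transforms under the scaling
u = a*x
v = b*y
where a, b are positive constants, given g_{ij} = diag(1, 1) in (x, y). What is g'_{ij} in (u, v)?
Invert the transformation: x = u/a, y = v/b
g'_{ij} = (∂x^k/∂x'^i)(∂x^l/∂x'^j) g_{kl}; with g_{kl} = δ_{kl} this is Σ_k (∂x^k/∂x'^i)(∂x^k/∂x'^j).
Jacobian: ∂x/∂u = 1/a, ∂x/∂v = 0, ∂y/∂u = 0, ∂y/∂v = 1/b
g'_{uu} = (1/a)(1/a) + (0)(0) = 1/a^2
g'_{uv} = (1/a)(0) + (0)(1/b) = 0
g'_{vv} = (0)(0) + (1/b)(1/b) = 1/b^2
g'_{ij} = diag(1/a^2, 1/b^2)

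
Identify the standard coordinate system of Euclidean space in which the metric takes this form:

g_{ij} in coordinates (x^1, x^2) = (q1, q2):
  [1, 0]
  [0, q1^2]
The line element ds^2 = dq1^2 + q1^2 dq2^2 is dr^2 + r^2 dθ^2 with q1 = r, q2 = θ.
polar coordinates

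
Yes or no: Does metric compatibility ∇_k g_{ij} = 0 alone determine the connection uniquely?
One also needs vanishing torsion; metric compatibility plus torsion-freeness singles out the Levi-Civita connection.
No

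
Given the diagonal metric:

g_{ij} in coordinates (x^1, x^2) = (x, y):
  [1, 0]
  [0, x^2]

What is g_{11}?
With x^1 = x, x^2 = y, g_{11} = g_{xx} is the row-1, column-1 entry of the matrix.
g_{11} = 1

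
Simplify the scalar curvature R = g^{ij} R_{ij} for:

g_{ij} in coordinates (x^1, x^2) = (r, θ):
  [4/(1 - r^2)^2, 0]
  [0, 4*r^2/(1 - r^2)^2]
Non-zero Christoffel symbols (Γ^k_{ij} = Γ^k_{ji}):
Γ^r_{r r} = 2*r/(1 - r^2)
Γ^r_{θ θ} = (r^3 + r)/(r^2 - 1)
Γ^θ_{r θ} = (-r^2 - 1)/(r^3 - r)
Ricci tensor (R_{ij} = R^k_{ikj}): R_{rr} = -4/(r^2 - 1)^2, R_{rθ} = 0, R_{θθ} = -4*r^2/(r^2 - 1)^2
Inverse metric: g^{rr} = (1 - r^2)^2/4, g^{θθ} = (1 - r^2)^2/(4*r^2)
R = g^{ij} R_{ij} = ((1 - r^2)^2/4)(-4/(r^2 - 1)^2) + ((1 - r^2)^2/(4*r^2))(-4*r^2/(r^2 - 1)^2) = -2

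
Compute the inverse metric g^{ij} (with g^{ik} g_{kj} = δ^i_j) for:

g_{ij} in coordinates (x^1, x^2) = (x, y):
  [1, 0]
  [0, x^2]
The metric is diagonal, so g^{ij} is diagonal with entries 1/g_{ii}: diag(1, 1/(x^2)).
g^{ij}:
  [1, 0]
  [0, 1/x^2]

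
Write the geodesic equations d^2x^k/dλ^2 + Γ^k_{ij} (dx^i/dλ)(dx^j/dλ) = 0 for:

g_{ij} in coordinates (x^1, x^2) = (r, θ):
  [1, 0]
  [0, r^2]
Geodesic equation: d^2x^k/dλ^2 + Γ^k_{ij} (dx^i/dλ)(dx^j/dλ) = 0.
Non-zero Christoffel symbols:
Γ^r_{θ θ} = -r
Γ^θ_{r θ} = 1/r
Substituting (the symmetric pair Γ^k_{ij}, Γ^k_{ji} combines into a factor 2):
d^2r/dλ^2 - r (dθ/dλ)^2 = 0
d^2θ/dλ^2 + (2/r) (dr/dλ)(dθ/dλ) = 0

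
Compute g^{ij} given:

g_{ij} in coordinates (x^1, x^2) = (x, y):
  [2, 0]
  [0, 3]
The metric is diagonal, so g^{ij} is diagonal with entries 1/g_{ii}: diag(1/2, 1/3).
g^{ij}:
  [1/2, 0]
  [0, 1/3]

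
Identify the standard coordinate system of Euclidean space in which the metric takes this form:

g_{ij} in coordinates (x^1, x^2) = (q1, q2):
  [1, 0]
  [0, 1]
All components are constant and the metric is the identity, i.e. orthonormal rectilinear coordinates.
Cartesian (2D) coordinates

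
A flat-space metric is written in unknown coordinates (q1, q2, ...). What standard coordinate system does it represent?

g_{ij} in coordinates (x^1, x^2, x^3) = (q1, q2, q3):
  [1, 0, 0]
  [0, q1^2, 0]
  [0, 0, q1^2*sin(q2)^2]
The line element ds^2 = dq1^2 + q1^2 dq2^2 + q1^2 sin(q2)^2 dq3^2 is dr^2 + r^2 dθ^2 + r^2 sin(θ)^2 dφ^2 with q1 = r, q2 = θ, q3 = φ.
spherical coordinates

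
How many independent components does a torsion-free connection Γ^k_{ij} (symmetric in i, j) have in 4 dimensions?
Γ^k_{ij} has n choices for the upper index and n(n+1)/2 independent symmetric lower index pairs.
Total = 4 × 4×5/2 = 4 × 10 = 40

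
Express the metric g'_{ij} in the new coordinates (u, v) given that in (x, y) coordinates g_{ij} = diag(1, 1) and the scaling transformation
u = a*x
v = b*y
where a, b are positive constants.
Invert the transformation: x = u/a, y = v/b
g'_{ij} = (∂x^k/∂x'^i)(∂x^l/∂x'^j) g_{kl}; with g_{kl} = δ_{kl} this is Σ_k (∂x^k/∂x'^i)(∂x^k/∂x'^j).
Jacobian: ∂x/∂u = 1/a, ∂x/∂v = 0, ∂y/∂u = 0, ∂y/∂v = 1/b
g'_{uu} = (1/a)(1/a) + (0)(0) = 1/a^2
g'_{uv} = (1/a)(0) + (0)(1/b) = 0
g'_{vv} = (0)(0) + (1/b)(1/b) = 1/b^2
g'_{ij} = diag(1/a^2, 1/b^2)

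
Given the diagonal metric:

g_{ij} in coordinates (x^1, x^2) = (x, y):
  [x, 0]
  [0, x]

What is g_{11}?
With x^1 = x, x^2 = y, g_{11} = g_{xx} is the row-1, column-1 entry of the matrix.
g_{11} = x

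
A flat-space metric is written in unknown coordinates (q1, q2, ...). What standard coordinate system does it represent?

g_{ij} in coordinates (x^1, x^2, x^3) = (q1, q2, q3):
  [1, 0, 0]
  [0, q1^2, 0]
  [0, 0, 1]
The line element ds^2 = dq1^2 + q1^2 dq2^2 + dq3^2 is dr^2 + r^2 dθ^2 + dz^2 with q1 = r, q2 = θ, q3 = z.
cylindrical coordinates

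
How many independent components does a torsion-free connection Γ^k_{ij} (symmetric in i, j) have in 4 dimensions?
Γ^k_{ij} has n choices for the upper index and n(n+1)/2 independent symmetric lower index pairs.
Total = 4 × 4×5/2 = 4 × 10 = 40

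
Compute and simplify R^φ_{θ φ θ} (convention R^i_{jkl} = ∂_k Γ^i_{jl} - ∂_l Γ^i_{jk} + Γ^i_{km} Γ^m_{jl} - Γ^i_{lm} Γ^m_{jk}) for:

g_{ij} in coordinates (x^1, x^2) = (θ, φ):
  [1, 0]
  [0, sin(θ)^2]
Non-zero Christoffel symbols (Γ^k_{ij} = Γ^k_{ji}):
Γ^θ_{φ φ} = -sin(2*θ)/2
Γ^φ_{θ φ} = 1/tan(θ)
R^φ_{θ φ θ} = ∂_φ Γ^φ_{θ θ} - ∂_θ Γ^φ_{θ φ} + Γ^φ_{φ m} Γ^m_{θ θ} - Γ^φ_{θ m} Γ^m_{θ φ}
  = (0) - (-1/sin(θ)^2) + (0) - (1/tan(θ)^2) = 1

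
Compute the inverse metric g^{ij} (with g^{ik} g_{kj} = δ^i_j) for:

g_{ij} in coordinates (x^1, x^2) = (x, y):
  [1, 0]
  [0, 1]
The metric is diagonal, so g^{ij} is diagonal with entries 1/g_{ii}: diag(1, 1).
g^{ij}:
  [1, 0]
  [0, 1]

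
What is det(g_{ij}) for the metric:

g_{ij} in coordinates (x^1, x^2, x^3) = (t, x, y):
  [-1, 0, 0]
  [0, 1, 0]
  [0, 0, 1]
Diagonal metric: det(g) = g_{11}·g_{22}·g_{33}
= (-1)·(1)·(1)
det(g) = -1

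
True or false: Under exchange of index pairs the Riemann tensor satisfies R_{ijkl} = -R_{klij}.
The pair-exchange symmetry has a plus sign: R_{ijkl} = +R_{klij}.
False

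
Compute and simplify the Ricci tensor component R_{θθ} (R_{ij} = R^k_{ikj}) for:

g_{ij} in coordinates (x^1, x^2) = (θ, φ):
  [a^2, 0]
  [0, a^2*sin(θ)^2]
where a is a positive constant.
Non-zero Christoffel symbols (Γ^k_{ij} = Γ^k_{ji}):
Γ^θ_{φ φ} = -sin(2*θ)/2
Γ^φ_{θ φ} = 1/tan(θ)
R^θ_{θ θ θ} = 0 (a repeated index in an antisymmetric pair)
R^φ_{θ φ θ} = ∂_φ Γ^φ_{θ θ} - ∂_θ Γ^φ_{θ φ} + Γ^φ_{φ m} Γ^m_{θ θ} - Γ^φ_{θ m} Γ^m_{θ φ}
  = (0) - (-1/sin(θ)^2) + (0) - (1/tan(θ)^2) = 1
R_{θθ} = R^θ_{θ θ θ} + R^φ_{θ φ θ} = (0) + (1) = 1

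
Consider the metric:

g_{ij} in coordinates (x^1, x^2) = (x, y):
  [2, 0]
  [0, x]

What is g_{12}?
With x^1 = x, x^2 = y, g_{12} = g_{xy} is the row-1, column-2 entry of the matrix.
g_{12} = 0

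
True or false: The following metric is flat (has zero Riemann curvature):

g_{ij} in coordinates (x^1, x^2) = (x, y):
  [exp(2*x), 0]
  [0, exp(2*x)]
Non-zero Christoffel symbols:
Γ^x_{x x} = 1
Γ^x_{y y} = -1
Γ^y_{x y} = 1
Ricci tensor: R_{xx} = 0, R_{xy} = 0, R_{yy} = 0
All R_{ij} vanish; in 2 dimensions the Riemann tensor is fully determined by the Ricci tensor, so R^i_{jkl} = 0: the metric is flat (curvilinear coordinates on flat space).
True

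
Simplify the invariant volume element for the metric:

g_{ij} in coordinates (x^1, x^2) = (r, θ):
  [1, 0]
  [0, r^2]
det(g) = r^2
√|det(g)| = r
Volume element: dV = r dr dθ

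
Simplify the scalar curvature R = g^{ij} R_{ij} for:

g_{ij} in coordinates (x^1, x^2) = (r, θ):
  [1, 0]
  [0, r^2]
Non-zero Christoffel symbols (Γ^k_{ij} = Γ^k_{ji}):
Γ^r_{θ θ} = -r
Γ^θ_{r θ} = 1/r
Ricci tensor (R_{ij} = R^k_{ikj}): R_{rr} = 0, R_{rθ} = 0, R_{θθ} = 0
Inverse metric: g^{rr} = 1, g^{θθ} = 1/r^2
R = g^{ij} R_{ij} = (1)(0) + (1/r^2)(0) = 0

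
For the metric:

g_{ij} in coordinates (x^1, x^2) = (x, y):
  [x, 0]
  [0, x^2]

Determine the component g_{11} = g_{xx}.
With x^1 = x, x^2 = y, g_{11} = g_{xx} is the row-1, column-1 entry of the matrix.
g_{11} = x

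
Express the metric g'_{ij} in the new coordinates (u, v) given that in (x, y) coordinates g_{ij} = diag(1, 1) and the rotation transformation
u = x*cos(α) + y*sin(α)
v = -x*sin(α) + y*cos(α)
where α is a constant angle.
Invert the transformation: x = u*cos(α) - v*sin(α), y = u*sin(α) + v*cos(α)
g'_{ij} = (∂x^k/∂x'^i)(∂x^l/∂x'^j) g_{kl}; with g_{kl} = δ_{kl} this is Σ_k (∂x^k/∂x'^i)(∂x^k/∂x'^j).
Jacobian: ∂x/∂u = cos(α), ∂x/∂v = -sin(α), ∂y/∂u = sin(α), ∂y/∂v = cos(α)
g'_{uu} = (cos(α))(cos(α)) + (sin(α))(sin(α)) = 1
g'_{uv} = (cos(α))(-sin(α)) + (sin(α))(cos(α)) = 0
g'_{vv} = (-sin(α))(-sin(α)) + (cos(α))(cos(α)) = 1
g'_{ij} = diag(1, 1)
The Euclidean metric is invariant under rotations.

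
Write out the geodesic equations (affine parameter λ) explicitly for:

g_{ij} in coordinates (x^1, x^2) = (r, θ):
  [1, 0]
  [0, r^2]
Geodesic equation: d^2x^k/dλ^2 + Γ^k_{ij} (dx^i/dλ)(dx^j/dλ) = 0.
Non-zero Christoffel symbols:
Γ^r_{θ θ} = -r
Γ^θ_{r θ} = 1/r
Substituting (the symmetric pair Γ^k_{ij}, Γ^k_{ji} combines into a factor 2):
d^2r/dλ^2 - r (dθ/dλ)^2 = 0
d^2θ/dλ^2 + (2/r) (dr/dλ)(dθ/dλ) = 0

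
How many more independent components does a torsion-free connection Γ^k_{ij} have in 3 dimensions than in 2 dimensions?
Independent components in n dimensions: n × n(n+1)/2 = n^2(n+1)/2.
3D: 3 × 6 = 18
2D: 2 × 3 = 6
Difference = 18 - 6 = 12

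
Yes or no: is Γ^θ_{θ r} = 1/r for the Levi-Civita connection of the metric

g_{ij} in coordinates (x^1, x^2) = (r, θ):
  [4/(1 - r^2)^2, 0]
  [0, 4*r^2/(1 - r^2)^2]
Γ^θ_{θ r} = (1/2) g^{θθ} (∂_θ g_{θr} + ∂_r g_{θθ} - ∂_θ g_{θr}) = (1/2)((1 - r^2)^2/(4*r^2))((0) + (-8*(r^3 + r)/(r^2 - 1)^3) - (0)) = (-r^2 - 1)/(r^3 - r)
This differs from the proposed value 1/r.
No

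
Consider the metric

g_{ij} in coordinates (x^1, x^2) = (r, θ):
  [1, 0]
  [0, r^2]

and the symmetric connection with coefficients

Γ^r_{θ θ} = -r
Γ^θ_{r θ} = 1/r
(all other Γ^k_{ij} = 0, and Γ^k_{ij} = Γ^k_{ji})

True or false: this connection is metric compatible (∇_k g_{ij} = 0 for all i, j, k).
Using ∇_k g_{ij} = ∂_k g_{ij} - Γ^m_{ki} g_{mj} - Γ^m_{kj} g_{im}:
e.g. ∇_r g_{θθ} = (2*r) - (r) - (r) = 0
Every component ∇_k g_{ij} vanishes: the connection is metric compatible.
True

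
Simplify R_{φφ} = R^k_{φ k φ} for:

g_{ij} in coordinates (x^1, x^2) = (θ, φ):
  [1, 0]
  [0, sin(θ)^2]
Non-zero Christoffel symbols (Γ^k_{ij} = Γ^k_{ji}):
Γ^θ_{φ φ} = -sin(2*θ)/2
Γ^φ_{θ φ} = 1/tan(θ)
R^θ_{φ θ φ} = ∂_θ Γ^θ_{φ φ} - ∂_φ Γ^θ_{φ θ} + Γ^θ_{θ m} Γ^m_{φ φ} - Γ^θ_{φ m} Γ^m_{φ θ}
  = (-cos(2*θ)) - (0) + (0) - (-cos(θ)^2) = sin(θ)^2
R^φ_{φ φ φ} = 0 (a repeated index in an antisymmetric pair)
R_{φφ} = R^θ_{φ θ φ} + R^φ_{φ φ φ} = (sin(θ)^2) + (0) = sin(θ)^2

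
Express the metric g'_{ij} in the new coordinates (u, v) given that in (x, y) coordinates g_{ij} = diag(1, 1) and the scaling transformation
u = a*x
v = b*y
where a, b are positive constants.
Invert the transformation: x = u/a, y = v/b
g'_{ij} = (∂x^k/∂x'^i)(∂x^l/∂x'^j) g_{kl}; with g_{kl} = δ_{kl} this is Σ_k (∂x^k/∂x'^i)(∂x^k/∂x'^j).
Jacobian: ∂x/∂u = 1/a, ∂x/∂v = 0, ∂y/∂u = 0, ∂y/∂v = 1/b
g'_{uu} = (1/a)(1/a) + (0)(0) = 1/a^2
g'_{uv} = (1/a)(0) + (0)(1/b) = 0
g'_{vv} = (0)(0) + (1/b)(1/b) = 1/b^2
g'_{ij} = diag(1/a^2, 1/b^2)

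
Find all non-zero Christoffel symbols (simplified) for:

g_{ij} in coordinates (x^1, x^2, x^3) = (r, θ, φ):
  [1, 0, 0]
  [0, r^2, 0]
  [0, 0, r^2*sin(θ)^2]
Using Γ^k_{ij} = (1/2) g^{km} (∂_i g_{mj} + ∂_j g_{mi} - ∂_m g_{ij}); the metric is diagonal, so only the m = k term contributes.
Non-zero symbols (using the symmetry Γ^k_{ij} = Γ^k_{ji}):
Γ^r_{θ θ} = (1/2) g^{rr} (∂_θ g_{rθ} + ∂_θ g_{rθ} - ∂_r g_{θθ}) = (1/2)(1)((0) + (0) - (2*r)) = -r
Γ^r_{φ φ} = (1/2) g^{rr} (∂_φ g_{rφ} + ∂_φ g_{rφ} - ∂_r g_{φφ}) = (1/2)(1)((0) + (0) - (2*r*sin(θ)^2)) = -r*sin(θ)^2
Γ^θ_{r θ} = (1/2) g^{θθ} (∂_r g_{θθ} + ∂_θ g_{θr} - ∂_θ g_{rθ}) = (1/2)(1/r^2)((2*r) + (0) - (0)) = 1/r
Γ^θ_{φ φ} = (1/2) g^{θθ} (∂_φ g_{θφ} + ∂_φ g_{θφ} - ∂_θ g_{φφ}) = (1/2)(1/r^2)((0) + (0) - (r^2*sin(2*θ))) = -sin(2*θ)/2
Γ^φ_{r φ} = (1/2) g^{φφ} (∂_r g_{φφ} + ∂_φ g_{φr} - ∂_φ g_{rφ}) = (1/2)(1/(r^2*sin(θ)^2))((2*r*sin(θ)^2) + (0) - (0)) = 1/r
Γ^φ_{θ φ} = (1/2) g^{φφ} (∂_θ g_{φφ} + ∂_φ g_{φθ} - ∂_φ g_{θφ}) = (1/2)(1/(r^2*sin(θ)^2))((r^2*sin(2*θ)) + (0) - (0)) = 1/tan(θ)
All other Christoffel symbols are zero.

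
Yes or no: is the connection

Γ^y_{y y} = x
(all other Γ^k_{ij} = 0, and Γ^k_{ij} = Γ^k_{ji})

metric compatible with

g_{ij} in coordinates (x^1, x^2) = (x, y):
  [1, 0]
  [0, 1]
Using ∇_k g_{ij} = ∂_k g_{ij} - Γ^m_{ki} g_{mj} - Γ^m_{kj} g_{im}:
∇_y g_{yy} = (0) - (x) - (x) = -2*x ≠ 0
So the connection is not metric compatible (it is not the Levi-Civita connection).
No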